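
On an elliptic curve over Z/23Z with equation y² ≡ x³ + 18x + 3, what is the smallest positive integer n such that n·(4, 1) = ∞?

5

2P: tangent at (4, 1): λ = (3·4² + 18)/(2·1) ≡ 20/2. 2⁻¹ ≡ 12 (mod 23), so λ ≡ 20·12 ≡ 10.
  x = λ² - 4 - 4 = 100 - 8 ≡ 0; y = λ·(4 - 0) - 1 ≡ 16. → (0, 16)
3P: (0, 16) + (4, 1). λ = (1 - 16)/(4 - 0) ≡ 8/4 mod 23. 4⁻¹ ≡ 6 (mod 23), so λ ≡ 2.
  x = λ² - 0 - 4 = 4 - 4 ≡ 0; y = λ·(0 - 0) - 16 ≡ 7. → (0, 7)
4P: (0, 7) + (4, 1). λ = (1 - 7)/(4 - 0) ≡ 17/4 mod 23. 4⁻¹ ≡ 6 (mod 23), so λ ≡ 10.
  x = λ² - 0 - 4 = 100 - 4 ≡ 4; y = λ·(0 - 4) - 7 ≡ 22. → (4, 22)
5P: (4, 22) + (4, 1): same x and y₁ ≡ -y₂, so the sum is ∞.
5P = ∞, so the order is 5.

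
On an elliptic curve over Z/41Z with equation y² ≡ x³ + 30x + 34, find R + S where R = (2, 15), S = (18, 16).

(17, 2)

(2, 15) + (18, 16). λ = (16 - 15)/(18 - 2) ≡ 1/16 mod 41. 16⁻¹ ≡ 18 (mod 41), so λ ≡ 18.
  x = λ² - 2 - 18 = 324 - 20 ≡ 17; y = λ·(2 - 17) - 15 ≡ 2. → (17, 2)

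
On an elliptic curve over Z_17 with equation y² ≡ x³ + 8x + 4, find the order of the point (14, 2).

2P: tangent at (14, 2): λ = (3·14² + 8)/(2·2) ≡ 1/4. 4⁻¹ ≡ 13 (mod 17), so λ ≡ 1·13 ≡ 13.
  x = λ² - 14 - 14 = 169 - 28 ≡ 5; y = λ·(14 - 5) - 2 ≡ 13. → (5, 13)
3P: (5, 13) + (14, 2). λ = (2 - 13)/(14 - 5) ≡ 6/9 mod 17. 9⁻¹ ≡ 2 (mod 17), so λ ≡ 12.
  x = λ² - 5 - 14 = 144 - 19 ≡ 6; y = λ·(5 - 6) - 13 ≡ 9. → (6, 9)
4P: (6, 9) + (14, 2). λ = (2 - 9)/(14 - 6) ≡ 10/8 mod 17. 8⁻¹ ≡ 15 (mod 17), so λ ≡ 14.
  x = λ² - 6 - 14 = 196 - 20 ≡ 6; y = λ·(6 - 6) - 9 ≡ 8. → (6, 8)
5P: (6, 8) + (14, 2). λ = (2 - 8)/(14 - 6) ≡ 11/8 mod 17. 8⁻¹ ≡ 15 (mod 17), so λ ≡ 12.
  x = λ² - 6 - 14 = 144 - 20 ≡ 5; y = λ·(6 - 5) - 8 ≡ 4. → (5, 4)
6P: (5, 4) + (14, 2). λ = (2 - 4)/(14 - 5) ≡ 15/9 mod 17. 9⁻¹ ≡ 2 (mod 17), so λ ≡ 13.
  x = λ² - 5 - 14 = 169 - 19 ≡ 14; y = λ·(5 - 14) - 4 ≡ 15. → (14, 15)
7P: (14, 15) + (14, 2): same x and y₁ ≡ -y₂, so the sum is the point at infinity.
7P = the point at infinity, so the order is 7.

7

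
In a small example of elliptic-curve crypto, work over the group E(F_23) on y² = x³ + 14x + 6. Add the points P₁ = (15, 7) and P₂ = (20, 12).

(15, 7) + (20, 12). λ = (12 - 7)/(20 - 15) ≡ 5/5 mod 23. 5⁻¹ ≡ 14 (mod 23), so λ ≡ 1.
  x = λ² - 15 - 20 = 1 - 35 ≡ 12; y = λ·(15 - 12) - 7 ≡ 19. → (12, 19)

(12, 19)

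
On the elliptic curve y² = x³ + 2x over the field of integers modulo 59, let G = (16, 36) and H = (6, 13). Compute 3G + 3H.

First 3G:
Repeated addition: build up to 3G.
2G: tangent at (16, 36): λ = (3·16² + 2)/(2·36) ≡ 3/13. 13⁻¹ ≡ 50 (mod 59) since 13·50 = 650 ≡ 1, so λ ≡ 3·50 ≡ 32.
  x = λ² - 16 - 16 = 1024 - 32 ≡ 48; y = λ·(16 - 48) - 36 ≡ 2. → (48, 2)
3G: (48, 2) + (16, 36). λ = (36 - 2)/(16 - 48) ≡ 34/27 mod 59. 27⁻¹ ≡ 35 (mod 59) since 27·35 = 945 ≡ 1, so λ ≡ 10.
  x = λ² - 48 - 16 = 100 - 64 ≡ 36; y = λ·(48 - 36) - 2 ≡ 0. → (36, 0)
3G = (36, 0).
Next 3H:
Repeated addition: build up to 3H.
2H: tangent at (6, 13): λ = (3·6² + 2)/(2·13) ≡ 51/26. 26⁻¹ ≡ 25 (mod 59) since 26·25 = 650 ≡ 1, so λ ≡ 51·25 ≡ 36.
  x = λ² - 6 - 6 = 1296 - 12 ≡ 45; y = λ·(6 - 45) - 13 ≡ 58. → (45, 58)
3H: (45, 58) + (6, 13). λ = (13 - 58)/(6 - 45) ≡ 14/20 mod 59. 20⁻¹ ≡ 3 (mod 59) since 20·3 = 60 ≡ 1, so λ ≡ 42.
  x = λ² - 45 - 6 = 1764 - 51 ≡ 2; y = λ·(45 - 2) - 58 ≡ 37. → (2, 37)
3H = (2, 37).
Finally 3G + 3H:
(36, 0) + (2, 37). λ = (37 - 0)/(2 - 36) ≡ 37/25 mod 59. 25⁻¹ ≡ 26 (mod 59), so λ ≡ 18.
  x = λ² - 36 - 2 = 324 - 38 ≡ 50; y = λ·(36 - 50) - 0 ≡ 43. → (50, 43)

(50, 43)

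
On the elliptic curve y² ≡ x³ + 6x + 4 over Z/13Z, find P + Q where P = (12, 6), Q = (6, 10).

(7, 8)

(12, 6) + (6, 10). λ = (10 - 6)/(6 - 12) ≡ 4/7 mod 13. 7⁻¹ ≡ 2 (mod 13), so λ ≡ 8.
  x = λ² - 12 - 6 = 64 - 18 ≡ 7; y = λ·(12 - 7) - 6 ≡ 8. → (7, 8)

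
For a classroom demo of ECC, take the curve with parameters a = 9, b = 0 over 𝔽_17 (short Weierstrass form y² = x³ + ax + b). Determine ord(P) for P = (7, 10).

2P: tangent at (7, 10): λ = (3·7² + 9)/(2·10) ≡ 3/3. 3⁻¹ ≡ 6 (mod 17), so λ ≡ 3·6 ≡ 1.
  x = λ² - 7 - 7 = 1 - 14 ≡ 4; y = λ·(7 - 4) - 10 ≡ 10. → (4, 10)
3P: (4, 10) + (7, 10). λ = (10 - 10)/(7 - 4) ≡ 0/3 mod 17. 3⁻¹ ≡ 6 (mod 17), so λ ≡ 0.
  x = λ² - 4 - 7 = 0 - 11 ≡ 6; y = λ·(4 - 6) - 10 ≡ 7. → (6, 7)
4P: (6, 7) + (7, 10). λ = (10 - 7)/(7 - 6) ≡ 3/1 mod 17. 1⁻¹ ≡ 1 (mod 17) since 1·1 = 1 ≡ 1, so λ ≡ 3.
  x = λ² - 6 - 7 = 9 - 13 ≡ 13; y = λ·(6 - 13) - 7 ≡ 6. → (13, 6)
5P: (13, 6) + (7, 10). λ = (10 - 6)/(7 - 13) ≡ 4/11 mod 17. 11⁻¹ ≡ 14 (mod 17), so λ ≡ 5.
  x = λ² - 13 - 7 = 25 - 20 ≡ 5; y = λ·(13 - 5) - 6 ≡ 0. → (5, 0)
6P: (5, 0) + (7, 10). λ = (10 - 0)/(7 - 5) ≡ 10/2 mod 17. 2⁻¹ ≡ 9 (mod 17) since 2·9 = 18 ≡ 1, so λ ≡ 5.
  x = λ² - 5 - 7 = 25 - 12 ≡ 13; y = λ·(5 - 13) - 0 ≡ 11. → (13, 11)
7P: (13, 11) + (7, 10). λ = (10 - 11)/(7 - 13) ≡ 16/11 mod 17. 11⁻¹ ≡ 14 (mod 17), so λ ≡ 3.
  x = λ² - 13 - 7 = 9 - 20 ≡ 6; y = λ·(13 - 6) - 11 ≡ 10. → (6, 10)
8P: (6, 10) + (7, 10). λ = (10 - 10)/(7 - 6) ≡ 0/1 mod 17. 1⁻¹ ≡ 1 (mod 17), so λ ≡ 0.
  x = λ² - 6 - 7 = 0 - 13 ≡ 4; y = λ·(6 - 4) - 10 ≡ 7. → (4, 7)
9P: (4, 7) + (7, 10). λ = (10 - 7)/(7 - 4) ≡ 3/3 mod 17. 3⁻¹ ≡ 6 (mod 17), so λ ≡ 1.
  x = λ² - 4 - 7 = 1 - 11 ≡ 7; y = λ·(4 - 7) - 7 ≡ 7. → (7, 7)
10P: (7, 7) + (7, 10): same x and y₁ ≡ -y₂, so the sum is O.
10P = O, so the order is 10.

10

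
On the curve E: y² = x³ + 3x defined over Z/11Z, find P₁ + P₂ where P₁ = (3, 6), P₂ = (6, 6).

(2, 5)

(3, 6) + (6, 6). λ = (6 - 6)/(6 - 3) ≡ 0/3 mod 11. 3⁻¹ ≡ 4 (mod 11), so λ ≡ 0.
  x = λ² - 3 - 6 = 0 - 9 ≡ 2; y = λ·(3 - 2) - 6 ≡ 5. → (2, 5)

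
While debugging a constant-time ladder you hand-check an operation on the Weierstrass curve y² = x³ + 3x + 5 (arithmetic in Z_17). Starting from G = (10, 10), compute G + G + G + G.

(2, 11)

Repeated addition: build up to 4G.
2G: tangent at (10, 10): λ = (3·10² + 3)/(2·10) ≡ 14/3. 3⁻¹ ≡ 6 (mod 17), so λ ≡ 14·6 ≡ 16.
  x = λ² - 10 - 10 = 256 - 20 ≡ 15; y = λ·(10 - 15) - 10 ≡ 12. → (15, 12)
3G: (15, 12) + (10, 10). λ = (10 - 12)/(10 - 15) ≡ 15/12 mod 17. 12⁻¹ ≡ 10 (mod 17), so λ ≡ 14.
  x = λ² - 15 - 10 = 196 - 25 ≡ 1; y = λ·(15 - 1) - 12 ≡ 14. → (1, 14)
4G: (1, 14) + (10, 10). λ = (10 - 14)/(10 - 1) ≡ 13/9 mod 17. 9⁻¹ ≡ 2 (mod 17) since 9·2 = 18 ≡ 1, so λ ≡ 9.
  x = λ² - 1 - 10 = 81 - 11 ≡ 2; y = λ·(1 - 2) - 14 ≡ 11. → (2, 11)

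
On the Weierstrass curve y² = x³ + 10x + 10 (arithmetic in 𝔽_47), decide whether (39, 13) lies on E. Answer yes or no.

no

y² = 13² ≡ 28; x³ + 10x + 10 = 59719 ≡ 29 (mod 47). 28 ≠ 29.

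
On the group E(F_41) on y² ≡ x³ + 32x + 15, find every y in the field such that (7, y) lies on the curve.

7, 34

x³ + 32x + 15 = 582 ≡ 8 (mod 41).
Square roots of 8 mod 41: 7 and 34 (since 7² = 49 ≡ 8).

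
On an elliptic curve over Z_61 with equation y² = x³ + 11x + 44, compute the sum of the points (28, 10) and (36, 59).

(28, 10) + (36, 59). λ = (59 - 10)/(36 - 28) ≡ 49/8 mod 61. 8⁻¹ ≡ 23 (mod 61), so λ ≡ 29.
  x = λ² - 28 - 36 = 841 - 64 ≡ 45; y = λ·(28 - 45) - 10 ≡ 46. → (45, 46)

(45, 46)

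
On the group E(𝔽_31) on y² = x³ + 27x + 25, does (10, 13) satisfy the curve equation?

no

y² = 13² ≡ 14; x³ + 27x + 25 = 1295 ≡ 24 (mod 31). 14 ≠ 24.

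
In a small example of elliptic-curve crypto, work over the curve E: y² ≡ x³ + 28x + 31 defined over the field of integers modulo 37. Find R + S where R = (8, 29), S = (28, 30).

(8, 29) + (28, 30). λ = (30 - 29)/(28 - 8) ≡ 1/20 mod 37. 20⁻¹ ≡ 13 (mod 37) since 20·13 = 260 ≡ 1, so λ ≡ 13.
  x = λ² - 8 - 28 = 169 - 36 ≡ 22; y = λ·(8 - 22) - 29 ≡ 11. → (22, 11)

(22, 11)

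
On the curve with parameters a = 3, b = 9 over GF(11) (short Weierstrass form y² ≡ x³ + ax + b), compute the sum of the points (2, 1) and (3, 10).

(2, 1) + (3, 10). λ = (10 - 1)/(3 - 2) ≡ 9/1 mod 11. 1⁻¹ ≡ 1 (mod 11), so λ ≡ 9.
  x = λ² - 2 - 3 = 81 - 5 ≡ 10; y = λ·(2 - 10) - 1 ≡ 4. → (10, 4)

(10, 4)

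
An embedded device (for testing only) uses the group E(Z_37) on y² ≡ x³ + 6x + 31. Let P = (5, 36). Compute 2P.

tangent at (5, 36): λ = (3·5² + 6)/(2·36) ≡ 7/35. 35⁻¹ ≡ 18 (mod 37), so λ ≡ 7·18 ≡ 15.
  x = λ² - 5 - 5 = 225 - 10 ≡ 30; y = λ·(5 - 30) - 36 ≡ 33. → (30, 33)

(30, 33)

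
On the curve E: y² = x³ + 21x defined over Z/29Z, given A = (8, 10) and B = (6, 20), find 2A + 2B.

First 2A:
Repeated addition: build up to 2A.
2A: tangent at (8, 10): λ = (3·8² + 21)/(2·10) ≡ 10/20. 20⁻¹ ≡ 16 (mod 29) since 20·16 = 320 ≡ 1, so λ ≡ 10·16 ≡ 15.
  x = λ² - 8 - 8 = 225 - 16 ≡ 6; y = λ·(8 - 6) - 10 ≡ 20. → (6, 20)
2A = (6, 20).
Next 2B:
Repeated addition: build up to 2B.
2B: tangent at (6, 20): λ = (3·6² + 21)/(2·20) ≡ 13/11. 11⁻¹ ≡ 8 (mod 29), so λ ≡ 13·8 ≡ 17.
  x = λ² - 6 - 6 = 289 - 12 ≡ 16; y = λ·(6 - 16) - 20 ≡ 13. → (16, 13)
2B = (16, 13).
Finally 2A + 2B:
(6, 20) + (16, 13). λ = (13 - 20)/(16 - 6) ≡ 22/10 mod 29. 10⁻¹ ≡ 3 (mod 29) since 10·3 = 30 ≡ 1, so λ ≡ 8.
  x = λ² - 6 - 16 = 64 - 22 ≡ 13; y = λ·(6 - 13) - 20 ≡ 11. → (13, 11)

(13, 11)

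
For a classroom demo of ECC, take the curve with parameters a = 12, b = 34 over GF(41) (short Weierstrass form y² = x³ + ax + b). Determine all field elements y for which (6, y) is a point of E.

x³ + 12x + 34 = 322 ≡ 35 (mod 41).
35 is a non-residue mod 41; no y exists.

none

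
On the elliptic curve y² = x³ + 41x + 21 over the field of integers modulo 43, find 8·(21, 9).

Write G = (21, 9).
Repeated addition: build up to 8G.
2G: tangent at (21, 9): λ = (3·21² + 41)/(2·9) ≡ 31/18. 18⁻¹ ≡ 12 (mod 43) since 18·12 = 216 ≡ 1, so λ ≡ 31·12 ≡ 28.
  x = λ² - 21 - 21 = 784 - 42 ≡ 11; y = λ·(21 - 11) - 9 ≡ 13. → (11, 13)
3G: (11, 13) + (21, 9). λ = (9 - 13)/(21 - 11) ≡ 39/10 mod 43. 10⁻¹ ≡ 13 (mod 43) since 10·13 = 130 ≡ 1, so λ ≡ 34.
  x = λ² - 11 - 21 = 1156 - 32 ≡ 6; y = λ·(11 - 6) - 13 ≡ 28. → (6, 28)
4G: (6, 28) + (21, 9). λ = (9 - 28)/(21 - 6) ≡ 24/15 mod 43. 15⁻¹ ≡ 23 (mod 43) since 15·23 = 345 ≡ 1, so λ ≡ 36.
  x = λ² - 6 - 21 = 1296 - 27 ≡ 22; y = λ·(6 - 22) - 28 ≡ 41. → (22, 41)
5G: (22, 41) + (21, 9). λ = (9 - 41)/(21 - 22) ≡ 11/42 mod 43. 42⁻¹ ≡ 42 (mod 43) since 42·42 = 1764 ≡ 1, so λ ≡ 32.
  x = λ² - 22 - 21 = 1024 - 43 ≡ 35; y = λ·(22 - 35) - 41 ≡ 16. → (35, 16)
6G: (35, 16) + (21, 9). λ = (9 - 16)/(21 - 35) ≡ 36/29 mod 43. 29⁻¹ ≡ 3 (mod 43), so λ ≡ 22.
  x = λ² - 35 - 21 = 484 - 56 ≡ 41; y = λ·(35 - 41) - 16 ≡ 24. → (41, 24)
7G: (41, 24) + (21, 9). λ = (9 - 24)/(21 - 41) ≡ 28/23 mod 43. 23⁻¹ ≡ 15 (mod 43), so λ ≡ 33.
  x = λ² - 41 - 21 = 1089 - 62 ≡ 38; y = λ·(41 - 38) - 24 ≡ 32. → (38, 32)
8G: (38, 32) + (21, 9). λ = (9 - 32)/(21 - 38) ≡ 20/26 mod 43. 26⁻¹ ≡ 5 (mod 43) since 26·5 = 130 ≡ 1, so λ ≡ 14.
  x = λ² - 38 - 21 = 196 - 59 ≡ 8; y = λ·(38 - 8) - 32 ≡ 1. → (8, 1)

(8, 1)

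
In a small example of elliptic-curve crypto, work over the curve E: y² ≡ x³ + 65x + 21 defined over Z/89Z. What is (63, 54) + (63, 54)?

tangent at (63, 54): λ = (3·63² + 65)/(2·54) ≡ 46/19. 19⁻¹ ≡ 75 (mod 89) since 19·75 = 1425 ≡ 1, so λ ≡ 46·75 ≡ 68.
  x = λ² - 63 - 63 = 4624 - 126 ≡ 48; y = λ·(63 - 48) - 54 ≡ 76. → (48, 76)

(48, 76)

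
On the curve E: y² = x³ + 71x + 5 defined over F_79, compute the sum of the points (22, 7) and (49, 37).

(22, 7) + (49, 37). λ = (37 - 7)/(49 - 22) ≡ 30/27 mod 79. 27⁻¹ ≡ 41 (mod 79), so λ ≡ 45.
  x = λ² - 22 - 49 = 2025 - 71 ≡ 58; y = λ·(22 - 58) - 7 ≡ 32. → (58, 32)

(58, 32)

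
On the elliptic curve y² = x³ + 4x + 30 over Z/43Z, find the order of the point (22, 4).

4

2P: tangent at (22, 4): λ = (3·22² + 4)/(2·4) ≡ 37/8. 8⁻¹ ≡ 27 (mod 43) since 8·27 = 216 ≡ 1, so λ ≡ 37·27 ≡ 10.
  x = λ² - 22 - 22 = 100 - 44 ≡ 13; y = λ·(22 - 13) - 4 ≡ 0. → (13, 0)
3P: (13, 0) + (22, 4). λ = (4 - 0)/(22 - 13) ≡ 4/9 mod 43. 9⁻¹ ≡ 24 (mod 43) since 9·24 = 216 ≡ 1, so λ ≡ 10.
  x = λ² - 13 - 22 = 100 - 35 ≡ 22; y = λ·(13 - 22) - 0 ≡ 39. → (22, 39)
4P: (22, 39) + (22, 4): same x and y₁ ≡ -y₂, so the sum is 𝒪.
4P = 𝒪, so the order is 4.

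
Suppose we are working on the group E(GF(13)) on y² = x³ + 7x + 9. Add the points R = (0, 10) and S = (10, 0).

(0, 10) + (10, 0). λ = (0 - 10)/(10 - 0) ≡ 3/10 mod 13. 10⁻¹ ≡ 4 (mod 13), so λ ≡ 12.
  x = λ² - 0 - 10 = 144 - 10 ≡ 4; y = λ·(0 - 4) - 10 ≡ 7. → (4, 7)

(4, 7)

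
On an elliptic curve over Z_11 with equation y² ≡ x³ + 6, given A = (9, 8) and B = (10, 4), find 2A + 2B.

(4, 2)

First 2A:
Repeated addition: build up to 2A.
2A: tangent at (9, 8): λ = (3·9² + 0)/(2·8) ≡ 1/5. 5⁻¹ ≡ 9 (mod 11), so λ ≡ 1·9 ≡ 9.
  x = λ² - 9 - 9 = 81 - 18 ≡ 8; y = λ·(9 - 8) - 8 ≡ 1. → (8, 1)
2A = (8, 1).
Next 2B:
Repeated addition: build up to 2B.
2B: tangent at (10, 4): λ = (3·10² + 0)/(2·4) ≡ 3/8. 8⁻¹ ≡ 7 (mod 11), so λ ≡ 3·7 ≡ 10.
  x = λ² - 10 - 10 = 100 - 20 ≡ 3; y = λ·(10 - 3) - 4 ≡ 0. → (3, 0)
2B = (3, 0).
Finally 2A + 2B:
(8, 1) + (3, 0). λ = (0 - 1)/(3 - 8) ≡ 10/6 mod 11. 6⁻¹ ≡ 2 (mod 11), so λ ≡ 9.
  x = λ² - 8 - 3 = 81 - 11 ≡ 4; y = λ·(8 - 4) - 1 ≡ 2. → (4, 2)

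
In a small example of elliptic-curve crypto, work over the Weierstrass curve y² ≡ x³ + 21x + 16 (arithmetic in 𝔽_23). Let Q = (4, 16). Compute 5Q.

(18, 4)

Repeated addition: build up to 5Q.
2Q: tangent at (4, 16): λ = (3·4² + 21)/(2·16) ≡ 0/9. 9⁻¹ ≡ 18 (mod 23), so λ ≡ 0·18 ≡ 0.
  x = λ² - 4 - 4 = 0 - 8 ≡ 15; y = λ·(4 - 15) - 16 ≡ 7. → (15, 7)
3Q: (15, 7) + (4, 16). λ = (16 - 7)/(4 - 15) ≡ 9/12 mod 23. 12⁻¹ ≡ 2 (mod 23), so λ ≡ 18.
  x = λ² - 15 - 4 = 324 - 19 ≡ 6; y = λ·(15 - 6) - 7 ≡ 17. → (6, 17)
4Q: (6, 17) + (4, 16). λ = (16 - 17)/(4 - 6) ≡ 22/21 mod 23. 21⁻¹ ≡ 11 (mod 23), so λ ≡ 12.
  x = λ² - 6 - 4 = 144 - 10 ≡ 19; y = λ·(6 - 19) - 17 ≡ 11. → (19, 11)
5Q: (19, 11) + (4, 16). λ = (16 - 11)/(4 - 19) ≡ 5/8 mod 23. 8⁻¹ ≡ 3 (mod 23) since 8·3 = 24 ≡ 1, so λ ≡ 15.
  x = λ² - 19 - 4 = 225 - 23 ≡ 18; y = λ·(19 - 18) - 11 ≡ 4. → (18, 4)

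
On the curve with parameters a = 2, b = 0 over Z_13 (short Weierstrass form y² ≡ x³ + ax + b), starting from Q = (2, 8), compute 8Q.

(12, 7)

Double-and-add on 8 = (1000)₂. Start with Q = (2, 8) for the leading 1-bit.
double: tangent at (2, 8): λ = (3·2² + 2)/(2·8) ≡ 1/3. 3⁻¹ ≡ 9 (mod 13) since 3·9 = 27 ≡ 1, so λ ≡ 1·9 ≡ 9.
  x = λ² - 2 - 2 = 81 - 4 ≡ 12; y = λ·(2 - 12) - 8 ≡ 6. → (12, 6)
double: tangent at (12, 6): λ = (3·12² + 2)/(2·6) ≡ 5/12. 12⁻¹ ≡ 12 (mod 13), so λ ≡ 5·12 ≡ 8.
  x = λ² - 12 - 12 = 64 - 24 ≡ 1; y = λ·(12 - 1) - 6 ≡ 4. → (1, 4)
double: tangent at (1, 4): λ = (3·1² + 2)/(2·4) ≡ 5/8. 8⁻¹ ≡ 5 (mod 13), so λ ≡ 5·5 ≡ 12.
  x = λ² - 1 - 1 = 144 - 2 ≡ 12; y = λ·(1 - 12) - 4 ≡ 7. → (12, 7)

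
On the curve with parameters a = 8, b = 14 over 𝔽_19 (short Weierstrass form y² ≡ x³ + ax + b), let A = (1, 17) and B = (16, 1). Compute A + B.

(1, 17) + (16, 1). λ = (1 - 17)/(16 - 1) ≡ 3/15 mod 19. 15⁻¹ ≡ 14 (mod 19) since 15·14 = 210 ≡ 1, so λ ≡ 4.
  x = λ² - 1 - 16 = 16 - 17 ≡ 18; y = λ·(1 - 18) - 17 ≡ 10. → (18, 10)

(18, 10)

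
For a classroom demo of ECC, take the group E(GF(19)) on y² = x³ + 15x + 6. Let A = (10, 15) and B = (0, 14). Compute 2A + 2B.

(4, 15)

First 2A:
Repeated addition: build up to 2A.
2A: tangent at (10, 15): λ = (3·10² + 15)/(2·15) ≡ 11/11. 11⁻¹ ≡ 7 (mod 19), so λ ≡ 11·7 ≡ 1.
  x = λ² - 10 - 10 = 1 - 20 ≡ 0; y = λ·(10 - 0) - 15 ≡ 14. → (0, 14)
2A = (0, 14).
Next 2B:
Repeated addition: build up to 2B.
2B: tangent at (0, 14): λ = (3·0² + 15)/(2·14) ≡ 15/9. 9⁻¹ ≡ 17 (mod 19), so λ ≡ 15·17 ≡ 8.
  x = λ² - 0 - 0 = 64 - 0 ≡ 7; y = λ·(0 - 7) - 14 ≡ 6. → (7, 6)
2B = (7, 6).
Finally 2A + 2B:
(0, 14) + (7, 6). λ = (6 - 14)/(7 - 0) ≡ 11/7 mod 19. 7⁻¹ ≡ 11 (mod 19), so λ ≡ 7.
  x = λ² - 0 - 7 = 49 - 7 ≡ 4; y = λ·(0 - 4) - 14 ≡ 15. → (4, 15)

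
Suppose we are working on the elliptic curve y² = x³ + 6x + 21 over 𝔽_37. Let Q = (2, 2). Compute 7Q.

Double-and-add on 7 = (111)₂. Start with Q = (2, 2) for the leading 1-bit.
double: tangent at (2, 2): λ = (3·2² + 6)/(2·2) ≡ 18/4. 4⁻¹ ≡ 28 (mod 37) since 4·28 = 112 ≡ 1, so λ ≡ 18·28 ≡ 23.
  x = λ² - 2 - 2 = 529 - 4 ≡ 7; y = λ·(2 - 7) - 2 ≡ 31. → (7, 31)
add Q: (7, 31) + (2, 2). λ = (2 - 31)/(2 - 7) ≡ 8/32 mod 37. 32⁻¹ ≡ 22 (mod 37) since 32·22 = 704 ≡ 1, so λ ≡ 28.
  x = λ² - 7 - 2 = 784 - 9 ≡ 35; y = λ·(7 - 35) - 31 ≡ 36. → (35, 36)
double: tangent at (35, 36): λ = (3·35² + 6)/(2·36) ≡ 18/35. 35⁻¹ ≡ 18 (mod 37), so λ ≡ 18·18 ≡ 28.
  x = λ² - 35 - 35 = 784 - 70 ≡ 11; y = λ·(35 - 11) - 36 ≡ 7. → (11, 7)
add Q: (11, 7) + (2, 2). λ = (2 - 7)/(2 - 11) ≡ 32/28 mod 37. 28⁻¹ ≡ 4 (mod 37), so λ ≡ 17.
  x = λ² - 11 - 2 = 289 - 13 ≡ 17; y = λ·(11 - 17) - 7 ≡ 2. → (17, 2)

(17, 2)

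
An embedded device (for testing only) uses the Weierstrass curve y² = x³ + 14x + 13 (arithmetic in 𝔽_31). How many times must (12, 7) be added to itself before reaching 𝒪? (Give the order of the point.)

4

2P: tangent at (12, 7): λ = (3·12² + 14)/(2·7) ≡ 12/14. 14⁻¹ ≡ 20 (mod 31), so λ ≡ 12·20 ≡ 23.
  x = λ² - 12 - 12 = 529 - 24 ≡ 9; y = λ·(12 - 9) - 7 ≡ 0. → (9, 0)
3P: (9, 0) + (12, 7). λ = (7 - 0)/(12 - 9) ≡ 7/3 mod 31. 3⁻¹ ≡ 21 (mod 31), so λ ≡ 23.
  x = λ² - 9 - 12 = 529 - 21 ≡ 12; y = λ·(9 - 12) - 0 ≡ 24. → (12, 24)
4P: (12, 24) + (12, 7): same x and y₁ ≡ -y₂, so the sum is 𝒪.
4P = 𝒪, so the order is 4.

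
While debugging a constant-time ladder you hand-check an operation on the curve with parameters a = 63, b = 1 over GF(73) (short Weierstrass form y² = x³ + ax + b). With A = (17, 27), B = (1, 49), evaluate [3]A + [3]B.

(0, 72)

First 3A:
Repeated addition: build up to 3A.
2A: tangent at (17, 27): λ = (3·17² + 63)/(2·27) ≡ 54/54. 54⁻¹ ≡ 23 (mod 73) since 54·23 = 1242 ≡ 1, so λ ≡ 54·23 ≡ 1.
  x = λ² - 17 - 17 = 1 - 34 ≡ 40; y = λ·(17 - 40) - 27 ≡ 23. → (40, 23)
3A: (40, 23) + (17, 27). λ = (27 - 23)/(17 - 40) ≡ 4/50 mod 73. 50⁻¹ ≡ 19 (mod 73), so λ ≡ 3.
  x = λ² - 40 - 17 = 9 - 57 ≡ 25; y = λ·(40 - 25) - 23 ≡ 22. → (25, 22)
3A = (25, 22).
Next 3B:
Repeated addition: build up to 3B.
2B: tangent at (1, 49): λ = (3·1² + 63)/(2·49) ≡ 66/25. 25⁻¹ ≡ 38 (mod 73), so λ ≡ 66·38 ≡ 26.
  x = λ² - 1 - 1 = 676 - 2 ≡ 17; y = λ·(1 - 17) - 49 ≡ 46. → (17, 46)
3B: (17, 46) + (1, 49). λ = (49 - 46)/(1 - 17) ≡ 3/57 mod 73. 57⁻¹ ≡ 41 (mod 73) since 57·41 = 2337 ≡ 1, so λ ≡ 50.
  x = λ² - 17 - 1 = 2500 - 18 ≡ 0; y = λ·(17 - 0) - 46 ≡ 1. → (0, 1)
3B = (0, 1).
Finally 3A + 3B:
(25, 22) + (0, 1). λ = (1 - 22)/(0 - 25) ≡ 52/48 mod 73. 48⁻¹ ≡ 35 (mod 73), so λ ≡ 68.
  x = λ² - 25 - 0 = 4624 - 25 ≡ 0; y = λ·(25 - 0) - 22 ≡ 72. → (0, 72)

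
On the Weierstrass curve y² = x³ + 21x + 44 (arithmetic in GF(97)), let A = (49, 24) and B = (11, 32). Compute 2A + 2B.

First 2A:
Repeated addition: build up to 2A.
2A: tangent at (49, 24): λ = (3·49² + 21)/(2·24) ≡ 46/48. 48⁻¹ ≡ 95 (mod 97) since 48·95 = 4560 ≡ 1, so λ ≡ 46·95 ≡ 5.
  x = λ² - 49 - 49 = 25 - 98 ≡ 24; y = λ·(49 - 24) - 24 ≡ 4. → (24, 4)
2A = (24, 4).
Next 2B:
Repeated addition: build up to 2B.
2B: tangent at (11, 32): λ = (3·11² + 21)/(2·32) ≡ 93/64. 64⁻¹ ≡ 47 (mod 97), so λ ≡ 93·47 ≡ 6.
  x = λ² - 11 - 11 = 36 - 22 ≡ 14; y = λ·(11 - 14) - 32 ≡ 47. → (14, 47)
2B = (14, 47).
Finally 2A + 2B:
(24, 4) + (14, 47). λ = (47 - 4)/(14 - 24) ≡ 43/87 mod 97. 87⁻¹ ≡ 29 (mod 97) since 87·29 = 2523 ≡ 1, so λ ≡ 83.
  x = λ² - 24 - 14 = 6889 - 38 ≡ 61; y = λ·(24 - 61) - 4 ≡ 29. → (61, 29)

(61, 29)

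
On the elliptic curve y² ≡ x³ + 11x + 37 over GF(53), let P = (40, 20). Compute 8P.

Double-and-add on 8 = (1000)₂. Start with P = (40, 20) for the leading 1-bit.
double: tangent at (40, 20): λ = (3·40² + 11)/(2·20) ≡ 41/40. 40⁻¹ ≡ 4 (mod 53), so λ ≡ 41·4 ≡ 5.
  x = λ² - 40 - 40 = 25 - 80 ≡ 51; y = λ·(40 - 51) - 20 ≡ 31. → (51, 31)
double: tangent at (51, 31): λ = (3·51² + 11)/(2·31) ≡ 23/9. 9⁻¹ ≡ 6 (mod 53), so λ ≡ 23·6 ≡ 32.
  x = λ² - 51 - 51 = 1024 - 102 ≡ 21; y = λ·(51 - 21) - 31 ≡ 28. → (21, 28)
double: tangent at (21, 28): λ = (3·21² + 11)/(2·28) ≡ 9/3. 3⁻¹ ≡ 18 (mod 53), so λ ≡ 9·18 ≡ 3.
  x = λ² - 21 - 21 = 9 - 42 ≡ 20; y = λ·(21 - 20) - 28 ≡ 28. → (20, 28)

(20, 28)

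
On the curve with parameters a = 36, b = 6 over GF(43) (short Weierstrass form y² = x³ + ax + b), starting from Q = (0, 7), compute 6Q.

(12, 4)

Repeated addition: build up to 6Q.
2Q: tangent at (0, 7): λ = (3·0² + 36)/(2·7) ≡ 36/14. 14⁻¹ ≡ 40 (mod 43), so λ ≡ 36·40 ≡ 21.
  x = λ² - 0 - 0 = 441 - 0 ≡ 11; y = λ·(0 - 11) - 7 ≡ 20. → (11, 20)
3Q: (11, 20) + (0, 7). λ = (7 - 20)/(0 - 11) ≡ 30/32 mod 43. 32⁻¹ ≡ 39 (mod 43), so λ ≡ 9.
  x = λ² - 11 - 0 = 81 - 11 ≡ 27; y = λ·(11 - 27) - 20 ≡ 8. → (27, 8)
4Q: (27, 8) + (0, 7). λ = (7 - 8)/(0 - 27) ≡ 42/16 mod 43. 16⁻¹ ≡ 35 (mod 43) since 16·35 = 560 ≡ 1, so λ ≡ 8.
  x = λ² - 27 - 0 = 64 - 27 ≡ 37; y = λ·(27 - 37) - 8 ≡ 41. → (37, 41)
5Q: (37, 41) + (0, 7). λ = (7 - 41)/(0 - 37) ≡ 9/6 mod 43. 6⁻¹ ≡ 36 (mod 43) since 6·36 = 216 ≡ 1, so λ ≡ 23.
  x = λ² - 37 - 0 = 529 - 37 ≡ 19; y = λ·(37 - 19) - 41 ≡ 29. → (19, 29)
6Q: (19, 29) + (0, 7). λ = (7 - 29)/(0 - 19) ≡ 21/24 mod 43. 24⁻¹ ≡ 9 (mod 43), so λ ≡ 17.
  x = λ² - 19 - 0 = 289 - 19 ≡ 12; y = λ·(19 - 12) - 29 ≡ 4. → (12, 4)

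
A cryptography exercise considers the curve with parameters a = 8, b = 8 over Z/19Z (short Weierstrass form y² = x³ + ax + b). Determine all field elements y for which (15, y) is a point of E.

8, 11

x³ + 8x + 8 = 3503 ≡ 7 (mod 19).
Square roots of 7 mod 19: 8 and 11 (since 8² = 64 ≡ 7).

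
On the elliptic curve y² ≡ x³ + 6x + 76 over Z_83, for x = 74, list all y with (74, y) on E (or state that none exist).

17, 66

x³ + 6x + 76 = 405744 ≡ 40 (mod 83).
Square roots of 40 mod 83: 17 and 66 (since 17² = 289 ≡ 40).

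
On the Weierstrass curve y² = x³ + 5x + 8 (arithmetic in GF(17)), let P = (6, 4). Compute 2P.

(13, 14)

tangent at (6, 4): λ = (3·6² + 5)/(2·4) ≡ 11/8. 8⁻¹ ≡ 15 (mod 17), so λ ≡ 11·15 ≡ 12.
  x = λ² - 6 - 6 = 144 - 12 ≡ 13; y = λ·(6 - 13) - 4 ≡ 14. → (13, 14)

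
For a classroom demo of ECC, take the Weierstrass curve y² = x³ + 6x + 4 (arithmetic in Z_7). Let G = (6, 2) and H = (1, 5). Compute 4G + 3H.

(3, 0)

First 4G:
Double-and-add on 4 = (100)₂. Start with G = (6, 2) for the leading 1-bit.
double: tangent at (6, 2): λ = (3·6² + 6)/(2·2) ≡ 2/4. 4⁻¹ ≡ 2 (mod 7) since 4·2 = 8 ≡ 1, so λ ≡ 2·2 ≡ 4.
  x = λ² - 6 - 6 = 16 - 12 ≡ 4; y = λ·(6 - 4) - 2 ≡ 6. → (4, 6)
double: tangent at (4, 6): λ = (3·4² + 6)/(2·6) ≡ 5/5. 5⁻¹ ≡ 3 (mod 7), so λ ≡ 5·3 ≡ 1.
  x = λ² - 4 - 4 = 1 - 8 ≡ 0; y = λ·(4 - 0) - 6 ≡ 5. → (0, 5)
4G = (0, 5).
Next 3H:
Repeated addition: build up to 3H.
2H: tangent at (1, 5): λ = (3·1² + 6)/(2·5) ≡ 2/3. 3⁻¹ ≡ 5 (mod 7), so λ ≡ 2·5 ≡ 3.
  x = λ² - 1 - 1 = 9 - 2 ≡ 0; y = λ·(1 - 0) - 5 ≡ 5. → (0, 5)
3H: (0, 5) + (1, 5). λ = (5 - 5)/(1 - 0) ≡ 0/1 mod 7. 1⁻¹ ≡ 1 (mod 7), so λ ≡ 0.
  x = λ² - 0 - 1 = 0 - 1 ≡ 6; y = λ·(0 - 6) - 5 ≡ 2. → (6, 2)
3H = (6, 2).
Finally 4G + 3H:
(0, 5) + (6, 2). λ = (2 - 5)/(6 - 0) ≡ 4/6 mod 7. 6⁻¹ ≡ 6 (mod 7), so λ ≡ 3.
  x = λ² - 0 - 6 = 9 - 6 ≡ 3; y = λ·(0 - 3) - 5 ≡ 0. → (3, 0)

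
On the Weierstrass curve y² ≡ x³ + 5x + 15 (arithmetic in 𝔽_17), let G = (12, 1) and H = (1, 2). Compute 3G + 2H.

First 3G:
Repeated addition: build up to 3G.
2G: tangent at (12, 1): λ = (3·12² + 5)/(2·1) ≡ 12/2. 2⁻¹ ≡ 9 (mod 17), so λ ≡ 12·9 ≡ 6.
  x = λ² - 12 - 12 = 36 - 24 ≡ 12; y = λ·(12 - 12) - 1 ≡ 16. → (12, 16)
3G: (12, 16) + (12, 1): same x and y₁ ≡ -y₂, so the sum is 𝒪.
3G = 𝒪.
Next 2H:
Repeated addition: build up to 2H.
2H: tangent at (1, 2): λ = (3·1² + 5)/(2·2) ≡ 8/4. 4⁻¹ ≡ 13 (mod 17) since 4·13 = 52 ≡ 1, so λ ≡ 8·13 ≡ 2.
  x = λ² - 1 - 1 = 4 - 2 ≡ 2; y = λ·(1 - 2) - 2 ≡ 13. → (2, 13)
2H = (2, 13).
Finally 3G + 2H:
𝒪 + (2, 13) = (2, 13) (identity).

(2, 13)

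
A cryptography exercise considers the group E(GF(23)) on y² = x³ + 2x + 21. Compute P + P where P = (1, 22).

(10, 12)

tangent at (1, 22): λ = (3·1² + 2)/(2·22) ≡ 5/21. 21⁻¹ ≡ 11 (mod 23) since 21·11 = 231 ≡ 1, so λ ≡ 5·11 ≡ 9.
  x = λ² - 1 - 1 = 81 - 2 ≡ 10; y = λ·(1 - 10) - 22 ≡ 12. → (10, 12)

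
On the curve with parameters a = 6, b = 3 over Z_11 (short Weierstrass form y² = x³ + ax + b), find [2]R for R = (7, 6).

tangent at (7, 6): λ = (3·7² + 6)/(2·6) ≡ 10/1. 1⁻¹ ≡ 1 (mod 11) since 1·1 = 1 ≡ 1, so λ ≡ 10·1 ≡ 10.
  x = λ² - 7 - 7 = 100 - 14 ≡ 9; y = λ·(7 - 9) - 6 ≡ 7. → (9, 7)

(9, 7)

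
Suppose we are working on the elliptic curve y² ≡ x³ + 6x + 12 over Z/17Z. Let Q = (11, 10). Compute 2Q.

(11, 7)

tangent at (11, 10): λ = (3·11² + 6)/(2·10) ≡ 12/3. 3⁻¹ ≡ 6 (mod 17), so λ ≡ 12·6 ≡ 4.
  x = λ² - 11 - 11 = 16 - 22 ≡ 11; y = λ·(11 - 11) - 10 ≡ 7. → (11, 7)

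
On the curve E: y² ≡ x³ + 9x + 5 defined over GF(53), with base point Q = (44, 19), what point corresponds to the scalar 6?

(11, 2)

Repeated addition: build up to 6Q.
2Q: tangent at (44, 19): λ = (3·44² + 9)/(2·19) ≡ 40/38. 38⁻¹ ≡ 7 (mod 53), so λ ≡ 40·7 ≡ 15.
  x = λ² - 44 - 44 = 225 - 88 ≡ 31; y = λ·(44 - 31) - 19 ≡ 17. → (31, 17)
3Q: (31, 17) + (44, 19). λ = (19 - 17)/(44 - 31) ≡ 2/13 mod 53. 13⁻¹ ≡ 49 (mod 53) since 13·49 = 637 ≡ 1, so λ ≡ 45.
  x = λ² - 31 - 44 = 2025 - 75 ≡ 42; y = λ·(31 - 42) - 17 ≡ 18. → (42, 18)
4Q: (42, 18) + (44, 19). λ = (19 - 18)/(44 - 42) ≡ 1/2 mod 53. 2⁻¹ ≡ 27 (mod 53) since 2·27 = 54 ≡ 1, so λ ≡ 27.
  x = λ² - 42 - 44 = 729 - 86 ≡ 7; y = λ·(42 - 7) - 18 ≡ 26. → (7, 26)
5Q: (7, 26) + (44, 19). λ = (19 - 26)/(44 - 7) ≡ 46/37 mod 53. 37⁻¹ ≡ 43 (mod 53), so λ ≡ 17.
  x = λ² - 7 - 44 = 289 - 51 ≡ 26; y = λ·(7 - 26) - 26 ≡ 22. → (26, 22)
6Q: (26, 22) + (44, 19). λ = (19 - 22)/(44 - 26) ≡ 50/18 mod 53. 18⁻¹ ≡ 3 (mod 53), so λ ≡ 44.
  x = λ² - 26 - 44 = 1936 - 70 ≡ 11; y = λ·(26 - 11) - 22 ≡ 2. → (11, 2)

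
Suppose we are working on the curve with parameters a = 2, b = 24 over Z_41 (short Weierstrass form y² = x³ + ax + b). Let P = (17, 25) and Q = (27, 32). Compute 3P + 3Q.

(25, 23)

First 3P:
Repeated addition: build up to 3P.
2P: tangent at (17, 25): λ = (3·17² + 2)/(2·25) ≡ 8/9. 9⁻¹ ≡ 32 (mod 41), so λ ≡ 8·32 ≡ 10.
  x = λ² - 17 - 17 = 100 - 34 ≡ 25; y = λ·(17 - 25) - 25 ≡ 18. → (25, 18)
3P: (25, 18) + (17, 25). λ = (25 - 18)/(17 - 25) ≡ 7/33 mod 41. 33⁻¹ ≡ 5 (mod 41), so λ ≡ 35.
  x = λ² - 25 - 17 = 1225 - 42 ≡ 35; y = λ·(25 - 35) - 18 ≡ 1. → (35, 1)
3P = (35, 1).
Next 3Q:
Repeated addition: build up to 3Q.
2Q: tangent at (27, 32): λ = (3·27² + 2)/(2·32) ≡ 16/23. 23⁻¹ ≡ 25 (mod 41) since 23·25 = 575 ≡ 1, so λ ≡ 16·25 ≡ 31.
  x = λ² - 27 - 27 = 961 - 54 ≡ 5; y = λ·(27 - 5) - 32 ≡ 35. → (5, 35)
3Q: (5, 35) + (27, 32). λ = (32 - 35)/(27 - 5) ≡ 38/22 mod 41. 22⁻¹ ≡ 28 (mod 41), so λ ≡ 39.
  x = λ² - 5 - 27 = 1521 - 32 ≡ 13; y = λ·(5 - 13) - 35 ≡ 22. → (13, 22)
3Q = (13, 22).
Finally 3P + 3Q:
(35, 1) + (13, 22). λ = (22 - 1)/(13 - 35) ≡ 21/19 mod 41. 19⁻¹ ≡ 13 (mod 41) since 19·13 = 247 ≡ 1, so λ ≡ 27.
  x = λ² - 35 - 13 = 729 - 48 ≡ 25; y = λ·(35 - 25) - 1 ≡ 23. → (25, 23)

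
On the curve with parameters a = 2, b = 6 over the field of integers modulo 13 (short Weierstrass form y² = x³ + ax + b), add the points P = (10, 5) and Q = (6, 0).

(1, 3)

(10, 5) + (6, 0). λ = (0 - 5)/(6 - 10) ≡ 8/9 mod 13. 9⁻¹ ≡ 3 (mod 13), so λ ≡ 11.
  x = λ² - 10 - 6 = 121 - 16 ≡ 1; y = λ·(10 - 1) - 5 ≡ 3. → (1, 3)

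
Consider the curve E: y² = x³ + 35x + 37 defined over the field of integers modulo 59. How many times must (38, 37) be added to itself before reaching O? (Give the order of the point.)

10

2P: tangent at (38, 37): λ = (3·38² + 35)/(2·37) ≡ 1/15. 15⁻¹ ≡ 4 (mod 59), so λ ≡ 1·4 ≡ 4.
  x = λ² - 38 - 38 = 16 - 76 ≡ 58; y = λ·(38 - 58) - 37 ≡ 1. → (58, 1)
3P: (58, 1) + (38, 37). λ = (37 - 1)/(38 - 58) ≡ 36/39 mod 59. 39⁻¹ ≡ 56 (mod 59) since 39·56 = 2184 ≡ 1, so λ ≡ 10.
  x = λ² - 58 - 38 = 100 - 96 ≡ 4; y = λ·(58 - 4) - 1 ≡ 8. → (4, 8)
4P: (4, 8) + (38, 37). λ = (37 - 8)/(38 - 4) ≡ 29/34 mod 59. 34⁻¹ ≡ 33 (mod 59) since 34·33 = 1122 ≡ 1, so λ ≡ 13.
  x = λ² - 4 - 38 = 169 - 42 ≡ 9; y = λ·(4 - 9) - 8 ≡ 45. → (9, 45)
5P: (9, 45) + (38, 37). λ = (37 - 45)/(38 - 9) ≡ 51/29 mod 59. 29⁻¹ ≡ 57 (mod 59) since 29·57 = 1653 ≡ 1, so λ ≡ 16.
  x = λ² - 9 - 38 = 256 - 47 ≡ 32; y = λ·(9 - 32) - 45 ≡ 0. → (32, 0)
6P: (32, 0) + (38, 37). λ = (37 - 0)/(38 - 32) ≡ 37/6 mod 59. 6⁻¹ ≡ 10 (mod 59) since 6·10 = 60 ≡ 1, so λ ≡ 16.
  x = λ² - 32 - 38 = 256 - 70 ≡ 9; y = λ·(32 - 9) - 0 ≡ 14. → (9, 14)
7P: (9, 14) + (38, 37). λ = (37 - 14)/(38 - 9) ≡ 23/29 mod 59. 29⁻¹ ≡ 57 (mod 59) since 29·57 = 1653 ≡ 1, so λ ≡ 13.
  x = λ² - 9 - 38 = 169 - 47 ≡ 4; y = λ·(9 - 4) - 14 ≡ 51. → (4, 51)
8P: (4, 51) + (38, 37). λ = (37 - 51)/(38 - 4) ≡ 45/34 mod 59. 34⁻¹ ≡ 33 (mod 59) since 34·33 = 1122 ≡ 1, so λ ≡ 10.
  x = λ² - 4 - 38 = 100 - 42 ≡ 58; y = λ·(4 - 58) - 51 ≡ 58. → (58, 58)
9P: (58, 58) + (38, 37). λ = (37 - 58)/(38 - 58) ≡ 38/39 mod 59. 39⁻¹ ≡ 56 (mod 59), so λ ≡ 4.
  x = λ² - 58 - 38 = 16 - 96 ≡ 38; y = λ·(58 - 38) - 58 ≡ 22. → (38, 22)
10P: (38, 22) + (38, 37): same x and y₁ ≡ -y₂, so the sum is O.
10P = O, so the order is 10.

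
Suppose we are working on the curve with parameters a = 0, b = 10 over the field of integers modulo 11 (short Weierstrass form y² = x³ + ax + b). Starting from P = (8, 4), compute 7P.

(3, 2)

Repeated addition: build up to 7P.
2P: tangent at (8, 4): λ = (3·8² + 0)/(2·4) ≡ 5/8. 8⁻¹ ≡ 7 (mod 11), so λ ≡ 5·7 ≡ 2.
  x = λ² - 8 - 8 = 4 - 16 ≡ 10; y = λ·(8 - 10) - 4 ≡ 3. → (10, 3)
3P: (10, 3) + (8, 4). λ = (4 - 3)/(8 - 10) ≡ 1/9 mod 11. 9⁻¹ ≡ 5 (mod 11) since 9·5 = 45 ≡ 1, so λ ≡ 5.
  x = λ² - 10 - 8 = 25 - 18 ≡ 7; y = λ·(10 - 7) - 3 ≡ 1. → (7, 1)
4P: (7, 1) + (8, 4). λ = (4 - 1)/(8 - 7) ≡ 3/1 mod 11. 1⁻¹ ≡ 1 (mod 11), so λ ≡ 3.
  x = λ² - 7 - 8 = 9 - 15 ≡ 5; y = λ·(7 - 5) - 1 ≡ 5. → (5, 5)
5P: (5, 5) + (8, 4). λ = (4 - 5)/(8 - 5) ≡ 10/3 mod 11. 3⁻¹ ≡ 4 (mod 11), so λ ≡ 7.
  x = λ² - 5 - 8 = 49 - 13 ≡ 3; y = λ·(5 - 3) - 5 ≡ 9. → (3, 9)
6P: (3, 9) + (8, 4). λ = (4 - 9)/(8 - 3) ≡ 6/5 mod 11. 5⁻¹ ≡ 9 (mod 11) since 5·9 = 45 ≡ 1, so λ ≡ 10.
  x = λ² - 3 - 8 = 100 - 11 ≡ 1; y = λ·(3 - 1) - 9 ≡ 0. → (1, 0)
7P: (1, 0) + (8, 4). λ = (4 - 0)/(8 - 1) ≡ 4/7 mod 11. 7⁻¹ ≡ 8 (mod 11) since 7·8 = 56 ≡ 1, so λ ≡ 10.
  x = λ² - 1 - 8 = 100 - 9 ≡ 3; y = λ·(1 - 3) - 0 ≡ 2. → (3, 2)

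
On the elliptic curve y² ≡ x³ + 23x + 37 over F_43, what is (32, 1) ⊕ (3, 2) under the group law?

(17, 40)

(32, 1) + (3, 2). λ = (2 - 1)/(3 - 32) ≡ 1/14 mod 43. 14⁻¹ ≡ 40 (mod 43), so λ ≡ 40.
  x = λ² - 32 - 3 = 1600 - 35 ≡ 17; y = λ·(32 - 17) - 1 ≡ 40. → (17, 40)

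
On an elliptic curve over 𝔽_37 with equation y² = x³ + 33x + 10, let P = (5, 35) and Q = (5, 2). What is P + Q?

O

The two points share x = 5 and their y-coordinates satisfy 35 + 2 ≡ 0 (mod 37), so they are inverses. Their sum is O.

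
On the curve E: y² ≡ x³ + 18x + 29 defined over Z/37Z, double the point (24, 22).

tangent at (24, 22): λ = (3·24² + 18)/(2·22) ≡ 7/7. 7⁻¹ ≡ 16 (mod 37) since 7·16 = 112 ≡ 1, so λ ≡ 7·16 ≡ 1.
  x = λ² - 24 - 24 = 1 - 48 ≡ 27; y = λ·(24 - 27) - 22 ≡ 12. → (27, 12)

(27, 12)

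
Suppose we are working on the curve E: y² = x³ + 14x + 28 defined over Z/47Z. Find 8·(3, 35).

(17, 3)

Write Q = (3, 35).
Double-and-add on 8 = (1000)₂. Start with Q = (3, 35) for the leading 1-bit.
double: tangent at (3, 35): λ = (3·3² + 14)/(2·35) ≡ 41/23. 23⁻¹ ≡ 45 (mod 47), so λ ≡ 41·45 ≡ 12.
  x = λ² - 3 - 3 = 144 - 6 ≡ 44; y = λ·(3 - 44) - 35 ≡ 37. → (44, 37)
double: tangent at (44, 37): λ = (3·44² + 14)/(2·37) ≡ 41/27. 27⁻¹ ≡ 7 (mod 47), so λ ≡ 41·7 ≡ 5.
  x = λ² - 44 - 44 = 25 - 88 ≡ 31; y = λ·(44 - 31) - 37 ≡ 28. → (31, 28)
double: tangent at (31, 28): λ = (3·31² + 14)/(2·28) ≡ 30/9. 9⁻¹ ≡ 21 (mod 47), so λ ≡ 30·21 ≡ 19.
  x = λ² - 31 - 31 = 361 - 62 ≡ 17; y = λ·(31 - 17) - 28 ≡ 3. → (17, 3)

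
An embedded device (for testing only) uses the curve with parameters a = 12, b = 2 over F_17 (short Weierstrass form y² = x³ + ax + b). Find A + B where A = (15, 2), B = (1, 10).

(15, 2) + (1, 10). λ = (10 - 2)/(1 - 15) ≡ 8/3 mod 17. 3⁻¹ ≡ 6 (mod 17), so λ ≡ 14.
  x = λ² - 15 - 1 = 196 - 16 ≡ 10; y = λ·(15 - 10) - 2 ≡ 0. → (10, 0)

(10, 0)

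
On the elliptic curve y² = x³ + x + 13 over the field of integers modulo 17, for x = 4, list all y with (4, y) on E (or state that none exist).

x³ + 1x + 13 = 81 ≡ 13 (mod 17).
Square roots of 13 mod 17: 8 and 9 (since 8² = 64 ≡ 13).

8, 9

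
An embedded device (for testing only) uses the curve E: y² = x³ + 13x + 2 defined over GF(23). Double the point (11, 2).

(5, 10)

tangent at (11, 2): λ = (3·11² + 13)/(2·2) ≡ 8/4. 4⁻¹ ≡ 6 (mod 23) since 4·6 = 24 ≡ 1, so λ ≡ 8·6 ≡ 2.
  x = λ² - 11 - 11 = 4 - 22 ≡ 5; y = λ·(11 - 5) - 2 ≡ 10. → (5, 10)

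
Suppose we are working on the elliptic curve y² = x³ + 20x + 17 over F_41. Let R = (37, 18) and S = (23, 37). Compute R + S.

(32, 25)

(37, 18) + (23, 37). λ = (37 - 18)/(23 - 37) ≡ 19/27 mod 41. 27⁻¹ ≡ 38 (mod 41) since 27·38 = 1026 ≡ 1, so λ ≡ 25.
  x = λ² - 37 - 23 = 625 - 60 ≡ 32; y = λ·(37 - 32) - 18 ≡ 25. → (32, 25)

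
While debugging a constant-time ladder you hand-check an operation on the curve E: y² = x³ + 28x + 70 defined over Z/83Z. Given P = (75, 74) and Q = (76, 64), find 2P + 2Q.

First 2P:
Repeated addition: build up to 2P.
2P: tangent at (75, 74): λ = (3·75² + 28)/(2·74) ≡ 54/65. 65⁻¹ ≡ 23 (mod 83) since 65·23 = 1495 ≡ 1, so λ ≡ 54·23 ≡ 80.
  x = λ² - 75 - 75 = 6400 - 150 ≡ 25; y = λ·(75 - 25) - 74 ≡ 25. → (25, 25)
2P = (25, 25).
Next 2Q:
Repeated addition: build up to 2Q.
2Q: tangent at (76, 64): λ = (3·76² + 28)/(2·64) ≡ 9/45. 45⁻¹ ≡ 24 (mod 83) since 45·24 = 1080 ≡ 1, so λ ≡ 9·24 ≡ 50.
  x = λ² - 76 - 76 = 2500 - 152 ≡ 24; y = λ·(76 - 24) - 64 ≡ 46. → (24, 46)
2Q = (24, 46).
Finally 2P + 2Q:
(25, 25) + (24, 46). λ = (46 - 25)/(24 - 25) ≡ 21/82 mod 83. 82⁻¹ ≡ 82 (mod 83) since 82·82 = 6724 ≡ 1, so λ ≡ 62.
  x = λ² - 25 - 24 = 3844 - 49 ≡ 60; y = λ·(25 - 60) - 25 ≡ 46. → (60, 46)

(60, 46)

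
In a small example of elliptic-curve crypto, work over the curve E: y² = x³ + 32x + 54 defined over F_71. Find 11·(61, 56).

Write P = (61, 56).
Double-and-add on 11 = (1011)₂. Start with P = (61, 56) for the leading 1-bit.
double: tangent at (61, 56): λ = (3·61² + 32)/(2·56) ≡ 48/41. 41⁻¹ ≡ 26 (mod 71), so λ ≡ 48·26 ≡ 41.
  x = λ² - 61 - 61 = 1681 - 122 ≡ 68; y = λ·(61 - 68) - 56 ≡ 12. → (68, 12)
double: tangent at (68, 12): λ = (3·68² + 32)/(2·12) ≡ 59/24. 24⁻¹ ≡ 3 (mod 71) since 24·3 = 72 ≡ 1, so λ ≡ 59·3 ≡ 35.
  x = λ² - 68 - 68 = 1225 - 136 ≡ 24; y = λ·(68 - 24) - 12 ≡ 37. → (24, 37)
add P: (24, 37) + (61, 56). λ = (56 - 37)/(61 - 24) ≡ 19/37 mod 71. 37⁻¹ ≡ 48 (mod 71), so λ ≡ 60.
  x = λ² - 24 - 61 = 3600 - 85 ≡ 36; y = λ·(24 - 36) - 37 ≡ 24. → (36, 24)
double: tangent at (36, 24): λ = (3·36² + 32)/(2·24) ≡ 15/48. 48⁻¹ ≡ 37 (mod 71) since 48·37 = 1776 ≡ 1, so λ ≡ 15·37 ≡ 58.
  x = λ² - 36 - 36 = 3364 - 72 ≡ 26; y = λ·(36 - 26) - 24 ≡ 59. → (26, 59)
add P: (26, 59) + (61, 56). λ = (56 - 59)/(61 - 26) ≡ 68/35 mod 71. 35⁻¹ ≡ 69 (mod 71), so λ ≡ 6.
  x = λ² - 26 - 61 = 36 - 87 ≡ 20; y = λ·(26 - 20) - 59 ≡ 48. → (20, 48)

(20, 48)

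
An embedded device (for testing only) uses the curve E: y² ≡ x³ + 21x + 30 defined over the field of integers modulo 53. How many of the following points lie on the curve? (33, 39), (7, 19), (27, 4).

(33, 39): 39² ≡ 37, rhs ≡ 37 → on.
(7, 19): 19² ≡ 43, rhs ≡ 43 → on.
(27, 4): 4² ≡ 16, rhs ≡ 34 → off.

2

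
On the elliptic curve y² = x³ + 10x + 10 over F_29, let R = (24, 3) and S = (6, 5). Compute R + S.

(24, 3) + (6, 5). λ = (5 - 3)/(6 - 24) ≡ 2/11 mod 29. 11⁻¹ ≡ 8 (mod 29) since 11·8 = 88 ≡ 1, so λ ≡ 16.
  x = λ² - 24 - 6 = 256 - 30 ≡ 23; y = λ·(24 - 23) - 3 ≡ 13. → (23, 13)

(23, 13)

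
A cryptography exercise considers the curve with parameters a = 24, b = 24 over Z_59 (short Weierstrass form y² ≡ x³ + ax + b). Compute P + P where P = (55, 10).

tangent at (55, 10): λ = (3·55² + 24)/(2·10) ≡ 13/20. 20⁻¹ ≡ 3 (mod 59), so λ ≡ 13·3 ≡ 39.
  x = λ² - 55 - 55 = 1521 - 110 ≡ 54; y = λ·(55 - 54) - 10 ≡ 29. → (54, 29)

(54, 29)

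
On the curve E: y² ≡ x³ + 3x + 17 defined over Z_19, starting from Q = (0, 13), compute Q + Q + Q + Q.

(4, 13)

Repeated addition: build up to 4Q.
2Q: tangent at (0, 13): λ = (3·0² + 3)/(2·13) ≡ 3/7. 7⁻¹ ≡ 11 (mod 19), so λ ≡ 3·11 ≡ 14.
  x = λ² - 0 - 0 = 196 - 0 ≡ 6; y = λ·(0 - 6) - 13 ≡ 17. → (6, 17)
3Q: (6, 17) + (0, 13). λ = (13 - 17)/(0 - 6) ≡ 15/13 mod 19. 13⁻¹ ≡ 3 (mod 19), so λ ≡ 7.
  x = λ² - 6 - 0 = 49 - 6 ≡ 5; y = λ·(6 - 5) - 17 ≡ 9. → (5, 9)
4Q: (5, 9) + (0, 13). λ = (13 - 9)/(0 - 5) ≡ 4/14 mod 19. 14⁻¹ ≡ 15 (mod 19) since 14·15 = 210 ≡ 1, so λ ≡ 3.
  x = λ² - 5 - 0 = 9 - 5 ≡ 4; y = λ·(5 - 4) - 9 ≡ 13. → (4, 13)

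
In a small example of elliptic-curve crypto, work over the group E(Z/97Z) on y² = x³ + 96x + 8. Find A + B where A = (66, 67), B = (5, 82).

(66, 67) + (5, 82). λ = (82 - 67)/(5 - 66) ≡ 15/36 mod 97. 36⁻¹ ≡ 62 (mod 97) since 36·62 = 2232 ≡ 1, so λ ≡ 57.
  x = λ² - 66 - 5 = 3249 - 71 ≡ 74; y = λ·(66 - 74) - 67 ≡ 59. → (74, 59)

(74, 59)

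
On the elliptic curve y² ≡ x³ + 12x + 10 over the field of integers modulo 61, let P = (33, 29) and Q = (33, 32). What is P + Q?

O

The two points share x = 33 and their y-coordinates satisfy 29 + 32 ≡ 0 (mod 61), so they are inverses. Their sum is ∞.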